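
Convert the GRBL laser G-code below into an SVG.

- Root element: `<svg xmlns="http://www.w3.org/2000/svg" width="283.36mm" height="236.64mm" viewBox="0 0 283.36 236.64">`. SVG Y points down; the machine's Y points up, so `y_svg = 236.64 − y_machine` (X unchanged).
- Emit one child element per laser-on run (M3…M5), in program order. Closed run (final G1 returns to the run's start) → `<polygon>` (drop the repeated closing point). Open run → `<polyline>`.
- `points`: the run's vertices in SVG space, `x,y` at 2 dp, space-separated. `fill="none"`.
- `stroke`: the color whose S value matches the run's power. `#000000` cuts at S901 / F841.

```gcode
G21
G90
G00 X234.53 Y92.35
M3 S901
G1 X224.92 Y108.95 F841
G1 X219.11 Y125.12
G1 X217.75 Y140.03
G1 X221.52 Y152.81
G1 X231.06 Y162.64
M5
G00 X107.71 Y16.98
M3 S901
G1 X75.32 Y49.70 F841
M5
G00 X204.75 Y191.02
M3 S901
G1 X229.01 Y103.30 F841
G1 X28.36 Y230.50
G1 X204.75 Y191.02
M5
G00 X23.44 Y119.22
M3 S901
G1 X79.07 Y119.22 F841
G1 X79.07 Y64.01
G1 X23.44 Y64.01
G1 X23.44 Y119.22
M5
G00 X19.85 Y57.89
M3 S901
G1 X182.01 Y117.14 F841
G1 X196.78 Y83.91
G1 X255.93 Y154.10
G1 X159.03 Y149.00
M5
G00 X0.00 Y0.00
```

<svg xmlns="http://www.w3.org/2000/svg" width="283.36mm" height="236.64mm" viewBox="0 0 283.36 236.64">
  <polyline points="234.53,144.29 224.92,127.69 219.11,111.52 217.75,96.61 221.52,83.83 231.06,74.00" fill="none" stroke="#000000"/>
  <polyline points="107.71,219.66 75.32,186.94" fill="none" stroke="#000000"/>
  <polygon points="204.75,45.62 229.01,133.34 28.36,6.14" fill="none" stroke="#000000"/>
  <polygon points="23.44,117.42 79.07,117.42 79.07,172.63 23.44,172.63" fill="none" stroke="#000000"/>
  <polyline points="19.85,178.75 182.01,119.50 196.78,152.73 255.93,82.54 159.03,87.64" fill="none" stroke="#000000"/>
</svg>

Each laser-on run becomes one SVG element. Flip Y back into SVG space with y_svg = 236.64 − y_machine. Every run uses S901, so all elements get stroke `#000000` (cut).

Run 1: The run is open, so emit a `<polyline>` with points (Y-flipped): 234.53,144.29 224.92,127.69 219.11,111.52 217.75,96.61 221.52,83.83 231.06,74.00.

Run 2: The run is open, so emit a `<polyline>` with points (Y-flipped): 107.71,219.66 75.32,186.94.

Run 3: The run returns to its start, so emit a `<polygon>` with points (Y-flipped): 204.75,45.62 229.01,133.34 28.36,6.14.

Run 4: The run returns to its start, so emit a `<polygon>` with points (Y-flipped): 23.44,117.42 79.07,117.42 79.07,172.63 23.44,172.63.

Run 5: The run is open, so emit a `<polyline>` with points (Y-flipped): 19.85,178.75 182.01,119.50 196.78,152.73 255.93,82.54 159.03,87.64.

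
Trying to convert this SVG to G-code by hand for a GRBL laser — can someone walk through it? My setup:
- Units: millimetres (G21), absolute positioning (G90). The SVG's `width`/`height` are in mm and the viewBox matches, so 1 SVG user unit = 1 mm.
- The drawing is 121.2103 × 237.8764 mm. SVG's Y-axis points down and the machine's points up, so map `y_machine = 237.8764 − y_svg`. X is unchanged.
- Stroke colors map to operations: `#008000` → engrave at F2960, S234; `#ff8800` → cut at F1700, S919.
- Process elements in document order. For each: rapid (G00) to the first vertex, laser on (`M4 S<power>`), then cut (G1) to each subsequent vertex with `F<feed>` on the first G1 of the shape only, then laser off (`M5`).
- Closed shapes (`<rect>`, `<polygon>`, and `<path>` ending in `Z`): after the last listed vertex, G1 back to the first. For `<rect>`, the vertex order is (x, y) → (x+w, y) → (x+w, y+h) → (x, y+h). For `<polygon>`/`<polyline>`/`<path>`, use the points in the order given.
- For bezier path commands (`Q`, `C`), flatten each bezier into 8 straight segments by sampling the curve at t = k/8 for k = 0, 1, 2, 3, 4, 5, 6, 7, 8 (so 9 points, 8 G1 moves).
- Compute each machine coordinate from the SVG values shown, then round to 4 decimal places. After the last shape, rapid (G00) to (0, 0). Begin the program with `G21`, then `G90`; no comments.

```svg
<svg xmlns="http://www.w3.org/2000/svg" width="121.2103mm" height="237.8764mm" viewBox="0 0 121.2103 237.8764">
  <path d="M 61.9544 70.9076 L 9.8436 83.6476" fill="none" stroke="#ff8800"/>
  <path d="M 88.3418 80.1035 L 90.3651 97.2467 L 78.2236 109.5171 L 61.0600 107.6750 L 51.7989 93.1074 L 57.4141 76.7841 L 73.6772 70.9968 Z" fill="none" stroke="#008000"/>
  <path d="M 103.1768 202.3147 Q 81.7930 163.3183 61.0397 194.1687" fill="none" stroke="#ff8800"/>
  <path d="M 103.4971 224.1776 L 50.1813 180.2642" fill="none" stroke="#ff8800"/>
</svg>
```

G21
G90
G00 X61.9544 Y166.9688
M4 S919
G1 X9.8436 Y154.2288 F1700
M5
G00 X88.3418 Y157.7729
M4 S234
G1 X90.3651 Y140.6297 F2960
G1 X78.2236 Y128.3593
G1 X61.0600 Y130.2014
G1 X51.7989 Y144.7690
G1 X57.4141 Y161.0923
G1 X73.6772 Y166.8796
G1 X88.3418 Y157.7729
M5
G00 X103.1768 Y35.5617
M4 S919
G1 X97.8407 Y44.2194 F1700
G1 X92.5243 Y50.6945
G1 X87.2276 Y54.9868
G1 X81.9506 Y57.0964
G1 X76.6933 Y57.0233
G1 X71.4558 Y54.7675
G1 X66.2379 Y50.3289
G1 X61.0397 Y43.7077
M5
G00 X103.4971 Y13.6988
M4 S919
G1 X50.1813 Y57.6122 F1700
M5
G00 X0.0000 Y0.0000

viewBox `0 0 121.2103 237.8764` with mm width/height → 1 unit = 1 mm. Flip: y_m = 237.8764 − y_svg.

**Shape 1** — `<path>` line segment, stroke `#ff8800` → cut (S919, F1700). Machine vertices: (61.9544,166.9688) → (9.8436,154.2288). Open path.

**Shape 2** — `<path>` regular polygon, stroke `#008000` → engrave (S234, F2960). Machine vertices: (88.3418,157.7729) → (90.3651,140.6297) → (78.2236,128.3593) → (61.0600,130.2014) → (51.7989,144.7690) → (57.4141,161.0923) → (73.6772,166.8796) → (88.3418,157.7729). Closed: final G1 returns to the first vertex.

**Shape 3** — `<path>` quadratic bezier, stroke `#ff8800` → cut (S919, F1700). Control points (SVG): P0=(103.1768,202.3147), P1=(81.7930,163.3183), P2=(61.0397,194.1687); sampled at t=k/8. Machine vertices: (103.1768,35.5617) → (97.8407,44.2194) → (92.5243,50.6945) → (87.2276,54.9868) → (81.9506,57.0964) → (76.6933,57.0233) → (71.4558,54.7675) → (66.2379,50.3289) → (61.0397,43.7077). Open path.

**Shape 4** — `<path>` line segment, stroke `#ff8800` → cut (S919, F1700). Machine vertices: (103.4971,13.6988) → (50.1813,57.6122). Open path.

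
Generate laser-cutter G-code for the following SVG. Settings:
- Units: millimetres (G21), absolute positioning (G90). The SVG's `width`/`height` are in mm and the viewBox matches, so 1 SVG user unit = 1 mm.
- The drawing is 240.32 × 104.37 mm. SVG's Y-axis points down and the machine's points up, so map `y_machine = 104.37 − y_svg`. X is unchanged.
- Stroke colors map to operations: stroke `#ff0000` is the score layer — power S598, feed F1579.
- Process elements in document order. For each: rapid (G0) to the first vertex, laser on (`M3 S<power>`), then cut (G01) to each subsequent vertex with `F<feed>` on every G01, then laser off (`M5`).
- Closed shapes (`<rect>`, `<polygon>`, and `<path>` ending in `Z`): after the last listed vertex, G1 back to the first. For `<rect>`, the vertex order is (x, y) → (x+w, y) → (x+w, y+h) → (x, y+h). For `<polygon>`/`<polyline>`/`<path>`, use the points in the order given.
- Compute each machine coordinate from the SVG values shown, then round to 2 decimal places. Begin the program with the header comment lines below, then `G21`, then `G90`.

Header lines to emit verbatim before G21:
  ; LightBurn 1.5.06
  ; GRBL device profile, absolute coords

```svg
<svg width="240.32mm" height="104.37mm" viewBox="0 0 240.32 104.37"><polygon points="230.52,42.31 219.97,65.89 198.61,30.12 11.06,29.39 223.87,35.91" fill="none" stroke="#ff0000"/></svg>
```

Since the viewBox matches the mm dimensions, user units are millimetres directly. The only transform is the Y-flip y_m = 104.37 − y_svg.

Shape 1 is a closed polygon drawn with `<polygon>`. Its stroke #ff0000 means score at S598, F1579. After flipping Y the toolpath is (230.52,62.06) → (219.97,38.48) → (198.61,74.25) → (11.06,74.98) → (223.87,68.46) → (230.52,62.06), returning to the start.

; LightBurn 1.5.06
; GRBL device profile, absolute coords
G21
G90
G0 X230.52 Y62.06
M3 S598
G01 X219.97 Y38.48 F1579
G01 X198.61 Y74.25 F1579
G01 X11.06 Y74.98 F1579
G01 X223.87 Y68.46 F1579
G01 X230.52 Y62.06 F1579
M5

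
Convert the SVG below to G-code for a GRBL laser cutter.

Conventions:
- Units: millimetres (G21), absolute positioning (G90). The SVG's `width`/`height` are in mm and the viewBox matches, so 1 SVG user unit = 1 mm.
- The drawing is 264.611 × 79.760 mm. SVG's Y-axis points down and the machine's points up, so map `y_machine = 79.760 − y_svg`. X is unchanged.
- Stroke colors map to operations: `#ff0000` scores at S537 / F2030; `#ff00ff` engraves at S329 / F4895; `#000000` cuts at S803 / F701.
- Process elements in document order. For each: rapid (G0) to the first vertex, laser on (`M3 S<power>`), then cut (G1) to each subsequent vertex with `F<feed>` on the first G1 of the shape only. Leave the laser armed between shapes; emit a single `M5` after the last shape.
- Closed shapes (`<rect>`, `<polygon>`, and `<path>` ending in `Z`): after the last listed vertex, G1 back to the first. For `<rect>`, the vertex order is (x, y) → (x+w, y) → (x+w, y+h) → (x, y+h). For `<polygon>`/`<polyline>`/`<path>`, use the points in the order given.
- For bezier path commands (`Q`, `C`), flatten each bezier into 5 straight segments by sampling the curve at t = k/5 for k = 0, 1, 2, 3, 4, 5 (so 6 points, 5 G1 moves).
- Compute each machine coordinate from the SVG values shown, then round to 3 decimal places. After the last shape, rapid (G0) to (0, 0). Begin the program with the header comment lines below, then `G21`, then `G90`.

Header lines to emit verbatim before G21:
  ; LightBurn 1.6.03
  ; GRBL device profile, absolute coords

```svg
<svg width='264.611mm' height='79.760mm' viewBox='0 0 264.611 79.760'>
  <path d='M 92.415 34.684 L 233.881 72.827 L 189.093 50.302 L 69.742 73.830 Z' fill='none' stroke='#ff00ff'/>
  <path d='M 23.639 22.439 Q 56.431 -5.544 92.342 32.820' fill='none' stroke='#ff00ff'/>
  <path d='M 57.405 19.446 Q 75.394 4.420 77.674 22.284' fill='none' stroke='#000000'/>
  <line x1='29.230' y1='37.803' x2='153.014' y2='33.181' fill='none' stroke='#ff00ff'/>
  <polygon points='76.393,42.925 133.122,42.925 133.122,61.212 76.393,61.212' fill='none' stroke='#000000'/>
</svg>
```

viewBox `0 0 264.611 79.760` with mm width/height → 1 unit = 1 mm. Flip: y_m = 79.760 − y_svg.

**Shape 1** — `<path>` closed polygon, stroke `#ff00ff` → engrave (S329, F4895). Machine vertices: (92.415,45.076) → (233.881,6.933) → (189.093,29.458) → (69.742,5.930) → (92.415,45.076). Closed: final G1 returns to the first vertex.

**Shape 2** — `<path>` quadratic bezier, stroke `#ff00ff` → engrave (S329, F4895). Control points (SVG): P0=(23.639,22.439), P1=(56.431,-5.544), P2=(92.342,32.820); sampled at t=k/5. Machine vertices: (23.639,57.321) → (36.881,65.860) → (50.372,69.092) → (64.112,67.016) → (78.102,59.632) → (92.342,46.940). Open path.

**Shape 3** — `<path>` quadratic bezier, stroke `#000000` → cut (S803, F701). Control points (SVG): P0=(57.405,19.446), P1=(75.394,4.420), P2=(77.674,22.284); sampled at t=k/5. Machine vertices: (57.405,60.314) → (63.972,65.009) → (69.283,67.072) → (73.337,66.505) → (76.134,63.306) → (77.674,57.476). Open path.

**Shape 4** — `<line>` line segment, stroke `#ff00ff` → engrave (S329, F4895). Machine vertices: (29.230,41.957) → (153.014,46.579). Open path.

**Shape 5** — `<polygon>` rectangle, stroke `#000000` → cut (S803, F701). Machine vertices: (76.393,36.835) → (133.122,36.835) → (133.122,18.548) → (76.393,18.548) → (76.393,36.835). Closed: final G1 returns to the first vertex.

; LightBurn 1.6.03
; GRBL device profile, absolute coords
G21
G90
G0 X92.415 Y45.076
M3 S329
G1 X233.881 Y6.933 F4895
G1 X189.093 Y29.458
G1 X69.742 Y5.930
G1 X92.415 Y45.076
G0 X23.639 Y57.321
M3 S329
G1 X36.881 Y65.860 F4895
G1 X50.372 Y69.092
G1 X64.112 Y67.016
G1 X78.102 Y59.632
G1 X92.342 Y46.940
G0 X57.405 Y60.314
M3 S803
G1 X63.972 Y65.009 F701
G1 X69.283 Y67.072
G1 X73.337 Y66.505
G1 X76.134 Y63.306
G1 X77.674 Y57.476
G0 X29.230 Y41.957
M3 S329
G1 X153.014 Y46.579 F4895
G0 X76.393 Y36.835
M3 S803
G1 X133.122 Y36.835 F701
G1 X133.122 Y18.548
G1 X76.393 Y18.548
G1 X76.393 Y36.835
M5
G0 X0.000 Y0.000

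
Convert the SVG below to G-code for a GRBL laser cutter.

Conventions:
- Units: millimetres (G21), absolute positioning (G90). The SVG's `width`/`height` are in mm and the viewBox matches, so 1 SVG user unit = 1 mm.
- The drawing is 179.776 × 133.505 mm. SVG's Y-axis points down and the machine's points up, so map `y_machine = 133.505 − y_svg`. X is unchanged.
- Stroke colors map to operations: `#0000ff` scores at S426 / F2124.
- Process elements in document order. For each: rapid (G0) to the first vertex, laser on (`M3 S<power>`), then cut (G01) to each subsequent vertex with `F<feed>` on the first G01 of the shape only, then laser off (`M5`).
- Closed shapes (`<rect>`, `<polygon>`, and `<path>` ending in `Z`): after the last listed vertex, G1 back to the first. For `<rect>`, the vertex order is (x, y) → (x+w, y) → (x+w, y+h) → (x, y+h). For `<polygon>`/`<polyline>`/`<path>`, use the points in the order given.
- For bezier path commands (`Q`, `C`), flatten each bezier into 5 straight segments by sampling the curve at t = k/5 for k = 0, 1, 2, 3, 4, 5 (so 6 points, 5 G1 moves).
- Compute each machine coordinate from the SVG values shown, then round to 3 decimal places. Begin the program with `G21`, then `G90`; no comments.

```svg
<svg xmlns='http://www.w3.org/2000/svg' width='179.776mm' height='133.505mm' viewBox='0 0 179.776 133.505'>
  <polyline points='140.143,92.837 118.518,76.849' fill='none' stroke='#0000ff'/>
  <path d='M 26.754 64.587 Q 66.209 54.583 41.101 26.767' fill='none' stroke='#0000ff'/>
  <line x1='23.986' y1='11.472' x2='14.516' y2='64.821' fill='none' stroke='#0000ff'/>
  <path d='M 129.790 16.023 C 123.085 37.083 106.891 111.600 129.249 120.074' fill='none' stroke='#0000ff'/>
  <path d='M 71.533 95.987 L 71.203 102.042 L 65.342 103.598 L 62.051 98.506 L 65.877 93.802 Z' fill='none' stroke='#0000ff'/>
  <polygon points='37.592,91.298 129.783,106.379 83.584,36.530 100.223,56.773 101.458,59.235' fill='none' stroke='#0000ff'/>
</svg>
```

G21
G90
G0 X140.143 Y40.668
M3 S426
G01 X118.518 Y56.656 F2124
M5
G0 X26.754 Y68.918
M3 S426
G01 X39.953 Y73.632 F2124
G01 X47.988 Y79.771
G01 X50.857 Y87.335
G01 X48.562 Y96.324
G01 X41.101 Y106.738
M5
G0 X23.986 Y122.033
M3 S426
G01 X14.516 Y68.684 F2124
M5
G0 X129.790 Y117.482
M3 S426
G01 X125.013 Y99.387 F2124
G01 X120.264 Y74.199
G01 X117.850 Y47.652
G01 X120.076 Y25.485
G01 X129.249 Y13.431
M5
G0 X71.533 Y37.518
M3 S426
G01 X71.203 Y31.463 F2124
G01 X65.342 Y29.907
G01 X62.051 Y34.999
G01 X65.877 Y39.703
G01 X71.533 Y37.518
M5
G0 X37.592 Y42.207
M3 S426
G01 X129.783 Y27.126 F2124
G01 X83.584 Y96.975
G01 X100.223 Y76.732
G01 X101.458 Y74.270
G01 X37.592 Y42.207
M5

1 u = 1 mm; y_m = 133.505 − y.

[1] `<polyline>` line segment, #0000ff→score S426 F2124: (140.143,40.668) → (118.518,56.656)

[2] `<path>` quadratic bezier, #0000ff→score S426 F2124: (26.754,68.918) → (39.953,73.632) → (47.988,79.771) → (50.857,87.335) → (48.562,96.324) → (41.101,106.738)

[3] `<line>` line segment, #0000ff→score S426 F2124: (23.986,122.033) → (14.516,68.684)

[4] `<path>` cubic bezier, #0000ff→score S426 F2124: (129.790,117.482) → (125.013,99.387) → (120.264,74.199) → (117.850,47.652) → (120.076,25.485) → (129.249,13.431)

[5] `<path>` regular polygon, #0000ff→score S426 F2124: (71.533,37.518) → (71.203,31.463) → (65.342,29.907) → (62.051,34.999) → (65.877,39.703) → (71.533,37.518) (closed)

[6] `<polygon>` closed polygon, #0000ff→score S426 F2124: (37.592,42.207) → (129.783,27.126) → (83.584,96.975) → (100.223,76.732) → (101.458,74.270) → (37.592,42.207) (closed)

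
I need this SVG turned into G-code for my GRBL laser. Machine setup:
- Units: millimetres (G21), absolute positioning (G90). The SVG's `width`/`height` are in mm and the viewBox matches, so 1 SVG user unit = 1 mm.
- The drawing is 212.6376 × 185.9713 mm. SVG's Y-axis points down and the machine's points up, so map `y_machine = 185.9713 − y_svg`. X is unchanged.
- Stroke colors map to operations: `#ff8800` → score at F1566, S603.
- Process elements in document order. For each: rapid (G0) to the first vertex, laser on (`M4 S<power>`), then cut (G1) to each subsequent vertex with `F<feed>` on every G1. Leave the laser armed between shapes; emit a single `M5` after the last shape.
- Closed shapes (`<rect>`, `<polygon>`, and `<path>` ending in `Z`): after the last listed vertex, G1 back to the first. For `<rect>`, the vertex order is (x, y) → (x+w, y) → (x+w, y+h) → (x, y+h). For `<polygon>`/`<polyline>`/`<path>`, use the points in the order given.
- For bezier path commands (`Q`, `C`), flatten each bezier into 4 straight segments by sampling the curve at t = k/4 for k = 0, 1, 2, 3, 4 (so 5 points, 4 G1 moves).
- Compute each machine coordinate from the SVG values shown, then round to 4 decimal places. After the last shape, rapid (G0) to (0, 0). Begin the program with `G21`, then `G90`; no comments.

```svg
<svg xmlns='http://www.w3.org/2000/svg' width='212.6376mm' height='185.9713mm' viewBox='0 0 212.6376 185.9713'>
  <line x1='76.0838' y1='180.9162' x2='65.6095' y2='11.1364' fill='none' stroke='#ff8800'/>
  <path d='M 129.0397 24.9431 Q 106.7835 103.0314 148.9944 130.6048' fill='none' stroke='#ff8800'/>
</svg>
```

G21
G90
G0 X76.0838 Y5.0551
M4 S603
G1 X65.6095 Y174.8349 F1566
G0 X129.0397 Y161.0282
M4 S603
G1 X121.9408 Y125.1412 F1566
G1 X122.9003 Y95.5686 F1566
G1 X131.9181 Y72.3104 F1566
G1 X148.9944 Y55.3665 F1566
M5
G0 X0.0000 Y0.0000

viewBox `0 0 212.6376 185.9713` with mm width/height → 1 unit = 1 mm. Flip: y_m = 185.9713 − y_svg.

**Shape 1** — `<line>` line segment, stroke `#ff8800` → score (S603, F1566). Machine vertices: (76.0838,5.0551) → (65.6095,174.8349). Open path.

**Shape 2** — `<path>` quadratic bezier, stroke `#ff8800` → score (S603, F1566). Control points (SVG): P0=(129.0397,24.9431), P1=(106.7835,103.0314), P2=(148.9944,130.6048); sampled at t=k/4. Machine vertices: (129.0397,161.0282) → (121.9408,125.1412) → (122.9003,95.5686) → (131.9181,72.3104) → (148.9944,55.3665). Open path.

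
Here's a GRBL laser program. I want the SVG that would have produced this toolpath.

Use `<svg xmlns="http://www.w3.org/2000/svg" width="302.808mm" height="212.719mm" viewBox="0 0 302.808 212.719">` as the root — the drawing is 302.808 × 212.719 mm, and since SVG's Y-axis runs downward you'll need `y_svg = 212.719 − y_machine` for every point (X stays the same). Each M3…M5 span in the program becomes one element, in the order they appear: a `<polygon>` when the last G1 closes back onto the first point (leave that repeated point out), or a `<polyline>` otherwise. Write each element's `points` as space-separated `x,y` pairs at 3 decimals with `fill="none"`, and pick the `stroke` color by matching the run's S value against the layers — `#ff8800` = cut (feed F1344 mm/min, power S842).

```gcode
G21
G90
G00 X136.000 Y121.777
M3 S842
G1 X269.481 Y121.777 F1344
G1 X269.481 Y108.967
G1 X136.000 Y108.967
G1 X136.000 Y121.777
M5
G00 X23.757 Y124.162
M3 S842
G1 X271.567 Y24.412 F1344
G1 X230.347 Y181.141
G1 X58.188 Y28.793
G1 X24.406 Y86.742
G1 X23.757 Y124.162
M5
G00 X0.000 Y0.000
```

Machine Y-up, SVG Y-down with viewBox height 212.719, so y_svg = 212.719 − y_machine; X carries over. Every run uses S842, so all elements get stroke `#ff8800` (cut).

Run 1: The run returns to its start, so emit a `<polygon>` with points (Y-flipped): 136.000,90.942 269.481,90.942 269.481,103.752 136.000,103.752.

Run 2: The run returns to its start, so emit a `<polygon>` with points (Y-flipped): 23.757,88.557 271.567,188.307 230.347,31.578 58.188,183.926 24.406,125.977.

<svg xmlns="http://www.w3.org/2000/svg" width="302.808mm" height="212.719mm" viewBox="0 0 302.808 212.719">
  <polygon points="136.000,90.942 269.481,90.942 269.481,103.752 136.000,103.752" fill="none" stroke="#ff8800"/>
  <polygon points="23.757,88.557 271.567,188.307 230.347,31.578 58.188,183.926 24.406,125.977" fill="none" stroke="#ff8800"/>
</svg>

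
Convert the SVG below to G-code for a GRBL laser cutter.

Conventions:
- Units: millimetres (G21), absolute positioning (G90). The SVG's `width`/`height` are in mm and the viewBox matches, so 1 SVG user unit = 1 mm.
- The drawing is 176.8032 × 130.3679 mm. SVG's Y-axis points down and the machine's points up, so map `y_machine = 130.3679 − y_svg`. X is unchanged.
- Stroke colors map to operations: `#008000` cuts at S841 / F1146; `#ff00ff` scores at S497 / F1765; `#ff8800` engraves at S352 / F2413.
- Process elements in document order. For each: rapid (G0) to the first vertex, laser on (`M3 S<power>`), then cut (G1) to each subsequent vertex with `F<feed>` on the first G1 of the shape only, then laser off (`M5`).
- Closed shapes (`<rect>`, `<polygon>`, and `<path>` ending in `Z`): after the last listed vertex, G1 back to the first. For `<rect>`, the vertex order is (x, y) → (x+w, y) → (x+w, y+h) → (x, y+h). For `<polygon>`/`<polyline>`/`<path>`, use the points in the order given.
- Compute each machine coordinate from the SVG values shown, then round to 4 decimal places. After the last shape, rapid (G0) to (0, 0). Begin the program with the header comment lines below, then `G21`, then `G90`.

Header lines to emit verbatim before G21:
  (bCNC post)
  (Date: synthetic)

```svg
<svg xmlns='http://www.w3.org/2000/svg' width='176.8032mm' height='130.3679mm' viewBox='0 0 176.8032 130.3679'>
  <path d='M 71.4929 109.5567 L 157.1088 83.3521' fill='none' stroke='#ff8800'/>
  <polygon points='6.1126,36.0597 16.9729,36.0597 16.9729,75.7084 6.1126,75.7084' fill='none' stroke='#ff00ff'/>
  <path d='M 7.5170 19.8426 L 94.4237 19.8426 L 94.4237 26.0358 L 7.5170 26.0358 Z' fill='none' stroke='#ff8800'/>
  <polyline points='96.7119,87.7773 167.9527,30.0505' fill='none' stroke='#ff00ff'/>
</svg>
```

1 u = 1 mm; y_m = 130.3679 − y.

[1] `<path>` line segment, #ff8800→engrave S352 F2413: (71.4929,20.8112) → (157.1088,47.0158)

[2] `<polygon>` rectangle, #ff00ff→score S497 F1765: (6.1126,94.3082) → (16.9729,94.3082) → (16.9729,54.6595) → (6.1126,54.6595) → (6.1126,94.3082) (closed)

[3] `<path>` rectangle, #ff8800→engrave S352 F2413: (7.5170,110.5253) → (94.4237,110.5253) → (94.4237,104.3321) → (7.5170,104.3321) → (7.5170,110.5253) (closed)

[4] `<polyline>` line segment, #ff00ff→score S497 F1765: (96.7119,42.5906) → (167.9527,100.3174)

(bCNC post)
(Date: synthetic)
G21
G90
G0 X71.4929 Y20.8112
M3 S352
G1 X157.1088 Y47.0158 F2413
M5
G0 X6.1126 Y94.3082
M3 S497
G1 X16.9729 Y94.3082 F1765
G1 X16.9729 Y54.6595
G1 X6.1126 Y54.6595
G1 X6.1126 Y94.3082
M5
G0 X7.5170 Y110.5253
M3 S352
G1 X94.4237 Y110.5253 F2413
G1 X94.4237 Y104.3321
G1 X7.5170 Y104.3321
G1 X7.5170 Y110.5253
M5
G0 X96.7119 Y42.5906
M3 S497
G1 X167.9527 Y100.3174 F1765
M5
G0 X0.0000 Y0.0000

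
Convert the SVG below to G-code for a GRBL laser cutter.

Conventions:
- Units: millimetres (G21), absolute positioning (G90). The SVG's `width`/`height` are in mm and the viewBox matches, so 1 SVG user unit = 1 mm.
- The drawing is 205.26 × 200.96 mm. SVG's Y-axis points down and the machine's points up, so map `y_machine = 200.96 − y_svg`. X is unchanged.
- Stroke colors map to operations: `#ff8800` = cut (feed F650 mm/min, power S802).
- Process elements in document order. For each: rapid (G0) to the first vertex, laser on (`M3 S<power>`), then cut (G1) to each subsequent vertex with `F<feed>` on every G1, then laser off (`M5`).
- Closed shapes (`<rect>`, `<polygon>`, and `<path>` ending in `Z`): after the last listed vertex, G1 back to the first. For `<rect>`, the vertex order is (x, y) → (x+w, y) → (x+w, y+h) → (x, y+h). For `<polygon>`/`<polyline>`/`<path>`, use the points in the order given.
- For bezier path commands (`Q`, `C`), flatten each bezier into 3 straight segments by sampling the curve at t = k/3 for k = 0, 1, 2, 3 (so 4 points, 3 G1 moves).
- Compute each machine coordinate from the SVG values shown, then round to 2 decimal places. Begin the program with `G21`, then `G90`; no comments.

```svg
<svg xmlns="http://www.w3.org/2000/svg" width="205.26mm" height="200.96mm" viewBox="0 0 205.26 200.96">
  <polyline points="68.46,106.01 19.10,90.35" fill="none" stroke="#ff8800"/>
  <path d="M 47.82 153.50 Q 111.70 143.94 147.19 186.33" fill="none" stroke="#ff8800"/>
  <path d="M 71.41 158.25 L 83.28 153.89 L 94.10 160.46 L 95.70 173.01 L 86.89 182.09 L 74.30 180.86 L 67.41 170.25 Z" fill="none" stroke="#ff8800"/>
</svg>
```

G21
G90
G0 X68.46 Y94.95
M3 S802
G1 X19.10 Y110.61 F650
M5
G0 X47.82 Y47.46
M3 S802
G1 X87.25 Y48.06 F650
G1 X120.38 Y37.12 F650
G1 X147.19 Y14.63 F650
M5
G0 X71.41 Y42.71
M3 S802
G1 X83.28 Y47.07 F650
G1 X94.10 Y40.50 F650
G1 X95.70 Y27.95 F650
G1 X86.89 Y18.87 F650
G1 X74.30 Y20.10 F650
G1 X67.41 Y30.71 F650
G1 X71.41 Y42.71 F650
M5

1 u = 1 mm; y_m = 200.96 − y.

[1] `<polyline>` line segment, #ff8800→cut S802 F650: (68.46,94.95) → (19.10,110.61)

[2] `<path>` quadratic bezier, #ff8800→cut S802 F650: (47.82,47.46) → (87.25,48.06) → (120.38,37.12) → (147.19,14.63)

[3] `<path>` regular polygon, #ff8800→cut S802 F650: (71.41,42.71) → (83.28,47.07) → (94.10,40.50) → (95.70,27.95) → (86.89,18.87) → (74.30,20.10) → (67.41,30.71) → (71.41,42.71) (closed)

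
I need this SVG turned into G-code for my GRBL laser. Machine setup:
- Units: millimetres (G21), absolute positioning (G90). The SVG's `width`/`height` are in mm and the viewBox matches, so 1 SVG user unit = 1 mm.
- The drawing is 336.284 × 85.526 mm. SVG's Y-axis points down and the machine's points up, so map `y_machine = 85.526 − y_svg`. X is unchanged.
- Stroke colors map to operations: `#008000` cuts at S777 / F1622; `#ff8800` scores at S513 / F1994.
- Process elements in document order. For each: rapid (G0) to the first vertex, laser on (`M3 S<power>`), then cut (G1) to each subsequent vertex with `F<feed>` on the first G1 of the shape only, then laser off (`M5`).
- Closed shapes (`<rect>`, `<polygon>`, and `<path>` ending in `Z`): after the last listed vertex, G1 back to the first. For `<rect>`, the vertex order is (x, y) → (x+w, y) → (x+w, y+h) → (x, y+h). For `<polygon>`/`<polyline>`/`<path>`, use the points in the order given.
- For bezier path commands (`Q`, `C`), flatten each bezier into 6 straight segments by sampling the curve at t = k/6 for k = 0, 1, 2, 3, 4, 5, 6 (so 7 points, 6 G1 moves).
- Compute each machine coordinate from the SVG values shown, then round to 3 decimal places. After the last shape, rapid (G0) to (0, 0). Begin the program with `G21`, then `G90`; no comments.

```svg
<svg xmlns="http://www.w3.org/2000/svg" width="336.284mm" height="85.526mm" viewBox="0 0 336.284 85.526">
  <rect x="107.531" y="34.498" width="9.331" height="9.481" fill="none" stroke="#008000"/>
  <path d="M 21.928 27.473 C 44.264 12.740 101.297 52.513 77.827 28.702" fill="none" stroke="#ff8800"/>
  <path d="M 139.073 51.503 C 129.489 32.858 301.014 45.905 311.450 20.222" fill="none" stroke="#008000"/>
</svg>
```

G21
G90
G0 X107.531 Y51.028
M3 S777
G1 X116.862 Y51.028 F1622
G1 X116.862 Y41.547
G1 X107.531 Y41.547
G1 X107.531 Y51.028
M5
G0 X21.928 Y58.053
M3 S513
G1 X35.454 Y61.424 F1994
G1 X51.563 Y58.991
G1 X67.055 Y54.034
G1 X78.729 Y49.834
G1 X83.387 Y49.670
G1 X77.827 Y56.824
M5
G0 X139.073 Y34.023
M3 S777
G1 X147.789 Y41.031 F1622
G1 X177.185 Y44.712
G1 X217.754 Y47.024
G1 X259.992 Y49.923
G1 X294.392 Y55.364
G1 X311.450 Y65.304
M5
G0 X0.000 Y0.000

Since the viewBox matches the mm dimensions, user units are millimetres directly. The only transform is the Y-flip y_m = 85.526 − y_svg.

Shape 1 is a rectangle drawn with `<rect>`. Its stroke #008000 means cut at S777, F1622. After flipping Y the toolpath is (107.531,51.028) → (116.862,51.028) → (116.862,41.547) → (107.531,41.547) → (107.531,51.028), returning to the start.

Shape 2 is a cubic bezier drawn with `<path>`. Its stroke #ff8800 means score at S513, F1994. After flipping Y the toolpath is (21.928,58.053) → (35.454,61.424) → (51.563,58.991) → (67.055,54.034) → (78.729,49.834) → (83.387,49.670) → (77.827,56.824).

Shape 3 is a cubic bezier drawn with `<path>`. Its stroke #008000 means cut at S777, F1622. After flipping Y the toolpath is (139.073,34.023) → (147.789,41.031) → (177.185,44.712) → (217.754,47.024) → (259.992,49.923) → (294.392,55.364) → (311.450,65.304).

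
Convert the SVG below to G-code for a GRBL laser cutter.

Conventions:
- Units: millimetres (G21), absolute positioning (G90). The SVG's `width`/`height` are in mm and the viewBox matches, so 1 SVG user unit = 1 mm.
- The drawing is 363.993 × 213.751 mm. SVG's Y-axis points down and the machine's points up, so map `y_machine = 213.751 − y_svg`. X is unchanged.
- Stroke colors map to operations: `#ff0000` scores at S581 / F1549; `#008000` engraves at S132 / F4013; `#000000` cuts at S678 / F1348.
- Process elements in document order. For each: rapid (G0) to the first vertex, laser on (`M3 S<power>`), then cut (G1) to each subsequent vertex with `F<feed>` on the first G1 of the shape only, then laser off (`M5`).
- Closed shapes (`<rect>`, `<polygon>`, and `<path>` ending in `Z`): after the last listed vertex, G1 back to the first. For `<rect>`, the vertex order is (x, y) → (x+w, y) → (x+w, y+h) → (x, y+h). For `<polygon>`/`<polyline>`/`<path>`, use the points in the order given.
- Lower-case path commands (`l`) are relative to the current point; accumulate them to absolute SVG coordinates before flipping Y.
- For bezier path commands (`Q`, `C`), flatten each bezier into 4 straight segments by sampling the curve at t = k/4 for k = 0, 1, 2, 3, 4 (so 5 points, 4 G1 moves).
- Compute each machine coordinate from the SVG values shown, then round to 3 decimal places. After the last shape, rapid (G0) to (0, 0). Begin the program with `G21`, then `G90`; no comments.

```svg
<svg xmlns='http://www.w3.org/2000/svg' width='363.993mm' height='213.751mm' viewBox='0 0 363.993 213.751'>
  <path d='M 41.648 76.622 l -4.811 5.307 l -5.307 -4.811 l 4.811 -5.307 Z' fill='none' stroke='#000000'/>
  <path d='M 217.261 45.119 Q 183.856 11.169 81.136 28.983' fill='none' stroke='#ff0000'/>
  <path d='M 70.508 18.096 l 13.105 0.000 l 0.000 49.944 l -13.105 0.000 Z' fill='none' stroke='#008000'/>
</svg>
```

G21
G90
G0 X41.648 Y137.129
M3 S678
G1 X36.837 Y131.822 F1348
G1 X31.530 Y136.633
G1 X36.341 Y141.940
G1 X41.648 Y137.129
M5
G0 X217.261 Y168.632
M3 S581
G1 X196.226 Y182.372 F1549
G1 X166.527 Y189.641
G1 X128.164 Y190.440
G1 X81.136 Y184.768
M5
G0 X70.508 Y195.655
M3 S132
G1 X83.613 Y195.655 F4013
G1 X83.613 Y145.711
G1 X70.508 Y145.711
G1 X70.508 Y195.655
M5
G0 X0.000 Y0.000

1 u = 1 mm; y_m = 213.751 − y.

[1] `<path>` regular polygon, #000000→cut S678 F1348: (41.648,137.129) → (36.837,131.822) → (31.530,136.633) → (36.341,141.940) → (41.648,137.129) (closed)

[2] `<path>` quadratic bezier, #ff0000→score S581 F1549: (217.261,168.632) → (196.226,182.372) → (166.527,189.641) → (128.164,190.440) → (81.136,184.768)

[3] `<path>` rectangle, #008000→engrave S132 F4013: (70.508,195.655) → (83.613,195.655) → (83.613,145.711) → (70.508,145.711) → (70.508,195.655) (closed)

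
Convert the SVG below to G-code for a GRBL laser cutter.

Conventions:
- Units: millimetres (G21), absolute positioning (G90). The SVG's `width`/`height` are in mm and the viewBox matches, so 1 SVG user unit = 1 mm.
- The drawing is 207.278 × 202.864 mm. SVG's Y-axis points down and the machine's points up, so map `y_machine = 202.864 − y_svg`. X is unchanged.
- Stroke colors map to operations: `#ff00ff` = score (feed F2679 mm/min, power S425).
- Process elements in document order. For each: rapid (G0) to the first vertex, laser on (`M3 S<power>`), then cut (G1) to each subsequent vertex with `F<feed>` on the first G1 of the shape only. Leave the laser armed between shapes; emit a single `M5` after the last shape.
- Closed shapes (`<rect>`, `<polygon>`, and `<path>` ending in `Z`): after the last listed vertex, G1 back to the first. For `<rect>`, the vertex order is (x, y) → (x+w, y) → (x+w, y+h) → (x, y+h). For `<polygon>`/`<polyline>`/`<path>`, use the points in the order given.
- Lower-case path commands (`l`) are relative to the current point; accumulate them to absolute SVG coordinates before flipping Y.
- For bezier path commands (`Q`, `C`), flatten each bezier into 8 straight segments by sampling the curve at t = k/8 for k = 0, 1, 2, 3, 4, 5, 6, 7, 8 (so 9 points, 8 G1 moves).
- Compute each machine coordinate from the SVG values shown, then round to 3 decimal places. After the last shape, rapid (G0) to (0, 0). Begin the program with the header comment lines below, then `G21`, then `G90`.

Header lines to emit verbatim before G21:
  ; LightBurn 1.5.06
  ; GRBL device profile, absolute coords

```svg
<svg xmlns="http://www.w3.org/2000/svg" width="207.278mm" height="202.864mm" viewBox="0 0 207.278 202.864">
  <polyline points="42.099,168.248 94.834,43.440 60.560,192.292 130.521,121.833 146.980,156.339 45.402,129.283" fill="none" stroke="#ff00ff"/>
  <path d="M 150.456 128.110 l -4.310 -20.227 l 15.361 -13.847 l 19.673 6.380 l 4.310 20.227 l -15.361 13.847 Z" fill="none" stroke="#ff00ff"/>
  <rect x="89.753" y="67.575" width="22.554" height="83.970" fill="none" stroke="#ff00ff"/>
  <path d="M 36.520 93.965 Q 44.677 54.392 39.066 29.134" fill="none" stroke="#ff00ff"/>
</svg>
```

viewBox `0 0 207.278 202.864` with mm width/height → 1 unit = 1 mm. Flip: y_m = 202.864 − y_svg.

**Shape 1** — `<polyline>` open polyline, stroke `#ff00ff` → score (S425, F2679). Machine vertices: (42.099,34.616) → (94.834,159.424) → (60.560,10.572) → (130.521,81.031) → (146.980,46.525) → (45.402,73.581). Open path.

**Shape 2** — `<path>` regular polygon, stroke `#ff00ff` → score (S425, F2679). Machine vertices: (150.456,74.754) → (146.146,94.981) → (161.507,108.828) → (181.180,102.448) → (185.490,82.221) → (170.129,68.374) → (150.456,74.754). Closed: final G1 returns to the first vertex.

**Shape 3** — `<rect>` rectangle, stroke `#ff00ff` → score (S425, F2679). Machine vertices: (89.753,135.289) → (112.307,135.289) → (112.307,51.319) → (89.753,51.319) → (89.753,135.289). Closed: final G1 returns to the first vertex.

**Shape 4** — `<path>` quadratic bezier, stroke `#ff00ff` → score (S425, F2679). Control points (SVG): P0=(36.520,93.965), P1=(44.677,54.392), P2=(39.066,29.134); sampled at t=k/8. Machine vertices: (36.520,108.899) → (38.344,118.569) → (39.738,127.791) → (40.702,136.566) → (41.235,144.893) → (41.338,152.773) → (41.011,160.206) → (40.254,167.192) → (39.066,173.730). Open path.

; LightBurn 1.5.06
; GRBL device profile, absolute coords
G21
G90
G0 X42.099 Y34.616
M3 S425
G1 X94.834 Y159.424 F2679
G1 X60.560 Y10.572
G1 X130.521 Y81.031
G1 X146.980 Y46.525
G1 X45.402 Y73.581
G0 X150.456 Y74.754
M3 S425
G1 X146.146 Y94.981 F2679
G1 X161.507 Y108.828
G1 X181.180 Y102.448
G1 X185.490 Y82.221
G1 X170.129 Y68.374
G1 X150.456 Y74.754
G0 X89.753 Y135.289
M3 S425
G1 X112.307 Y135.289 F2679
G1 X112.307 Y51.319
G1 X89.753 Y51.319
G1 X89.753 Y135.289
G0 X36.520 Y108.899
M3 S425
G1 X38.344 Y118.569 F2679
G1 X39.738 Y127.791
G1 X40.702 Y136.566
G1 X41.235 Y144.893
G1 X41.338 Y152.773
G1 X41.011 Y160.206
G1 X40.254 Y167.192
G1 X39.066 Y173.730
M5
G0 X0.000 Y0.000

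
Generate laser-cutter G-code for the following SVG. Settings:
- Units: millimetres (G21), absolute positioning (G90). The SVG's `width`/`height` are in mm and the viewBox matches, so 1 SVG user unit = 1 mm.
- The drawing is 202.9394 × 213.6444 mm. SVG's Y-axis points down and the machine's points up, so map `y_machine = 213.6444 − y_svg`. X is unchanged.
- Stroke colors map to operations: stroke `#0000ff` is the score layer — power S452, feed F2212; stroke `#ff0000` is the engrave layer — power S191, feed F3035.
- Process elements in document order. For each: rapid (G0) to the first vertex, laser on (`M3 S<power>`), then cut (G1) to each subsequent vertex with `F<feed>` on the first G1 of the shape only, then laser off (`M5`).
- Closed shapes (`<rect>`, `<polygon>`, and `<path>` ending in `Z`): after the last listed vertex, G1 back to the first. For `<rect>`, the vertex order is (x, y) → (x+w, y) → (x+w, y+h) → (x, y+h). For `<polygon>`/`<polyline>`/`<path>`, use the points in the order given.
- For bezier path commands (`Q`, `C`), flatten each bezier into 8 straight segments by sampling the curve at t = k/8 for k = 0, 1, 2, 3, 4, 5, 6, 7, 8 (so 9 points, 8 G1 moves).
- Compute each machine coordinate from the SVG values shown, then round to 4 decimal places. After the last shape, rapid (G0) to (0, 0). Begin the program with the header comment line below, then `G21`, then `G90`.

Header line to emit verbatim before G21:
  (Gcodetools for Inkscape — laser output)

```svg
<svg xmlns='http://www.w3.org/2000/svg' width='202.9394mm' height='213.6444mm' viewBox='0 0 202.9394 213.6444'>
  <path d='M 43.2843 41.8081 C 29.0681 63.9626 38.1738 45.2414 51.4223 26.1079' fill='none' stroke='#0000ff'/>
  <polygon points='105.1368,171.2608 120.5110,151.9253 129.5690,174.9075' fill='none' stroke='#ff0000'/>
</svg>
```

Since the viewBox matches the mm dimensions, user units are millimetres directly. The only transform is the Y-flip y_m = 213.6444 − y_svg.

Shape 1 is a cubic bezier drawn with `<path>`. Its stroke #0000ff means score at S452, F2212. After flipping Y the toolpath is (43.2843,171.8363) → (39.0090,165.3654) → (36.6953,162.2524) → (36.1186,162.0231) → (37.0540,164.2034) → (39.2769,168.3191) → (42.5624,173.8959) → (46.6858,180.4598) → (51.4223,187.5365).

Shape 2 is a regular polygon drawn with `<polygon>`. Its stroke #ff0000 means engrave at S191, F3035. After flipping Y the toolpath is (105.1368,42.3836) → (120.5110,61.7191) → (129.5690,38.7369) → (105.1368,42.3836), returning to the start.

(Gcodetools for Inkscape — laser output)
G21
G90
G0 X43.2843 Y171.8363
M3 S452
G1 X39.0090 Y165.3654 F2212
G1 X36.6953 Y162.2524
G1 X36.1186 Y162.0231
G1 X37.0540 Y164.2034
G1 X39.2769 Y168.3191
G1 X42.5624 Y173.8959
G1 X46.6858 Y180.4598
G1 X51.4223 Y187.5365
M5
G0 X105.1368 Y42.3836
M3 S191
G1 X120.5110 Y61.7191 F3035
G1 X129.5690 Y38.7369
G1 X105.1368 Y42.3836
M5
G0 X0.0000 Y0.0000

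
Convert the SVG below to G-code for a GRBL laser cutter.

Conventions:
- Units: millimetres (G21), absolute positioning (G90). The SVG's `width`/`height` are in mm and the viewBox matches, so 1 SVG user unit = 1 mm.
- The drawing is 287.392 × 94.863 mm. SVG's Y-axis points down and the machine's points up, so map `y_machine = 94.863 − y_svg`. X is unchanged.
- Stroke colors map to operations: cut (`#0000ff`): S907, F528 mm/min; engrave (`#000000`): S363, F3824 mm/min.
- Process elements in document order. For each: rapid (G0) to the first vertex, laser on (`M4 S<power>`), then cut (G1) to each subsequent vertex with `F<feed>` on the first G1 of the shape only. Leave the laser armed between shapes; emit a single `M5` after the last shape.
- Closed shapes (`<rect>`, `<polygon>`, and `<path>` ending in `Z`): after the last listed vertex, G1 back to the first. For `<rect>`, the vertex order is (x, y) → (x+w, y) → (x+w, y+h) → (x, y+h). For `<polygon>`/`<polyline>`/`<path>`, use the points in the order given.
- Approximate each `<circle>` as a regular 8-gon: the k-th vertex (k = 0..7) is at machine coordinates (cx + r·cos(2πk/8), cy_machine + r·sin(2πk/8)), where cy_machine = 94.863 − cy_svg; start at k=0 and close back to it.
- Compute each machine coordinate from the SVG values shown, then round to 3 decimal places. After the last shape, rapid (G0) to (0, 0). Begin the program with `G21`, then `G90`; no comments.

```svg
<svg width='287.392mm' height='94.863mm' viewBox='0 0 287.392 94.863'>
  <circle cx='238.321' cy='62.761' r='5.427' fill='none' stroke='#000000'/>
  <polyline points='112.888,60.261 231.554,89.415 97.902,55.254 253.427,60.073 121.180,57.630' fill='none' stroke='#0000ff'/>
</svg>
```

Since the viewBox matches the mm dimensions, user units are millimetres directly. The only transform is the Y-flip y_m = 94.863 − y_svg.

Shape 1 is a circle drawn with `<circle>`. Its stroke #000000 means engrave at S363, F3824. After flipping Y the toolpath is (243.748,32.102) → (242.158,35.939) → (238.321,37.529) → (234.484,35.939) → (232.894,32.102) → (234.484,28.265) → (238.321,26.675) → (242.158,28.265) → (243.748,32.102), returning to the start.

Shape 2 is a open polyline drawn with `<polyline>`. Its stroke #0000ff means cut at S907, F528. After flipping Y the toolpath is (112.888,34.602) → (231.554,5.448) → (97.902,39.609) → (253.427,34.790) → (121.180,37.233).

G21
G90
G0 X243.748 Y32.102
M4 S363
G1 X242.158 Y35.939 F3824
G1 X238.321 Y37.529
G1 X234.484 Y35.939
G1 X232.894 Y32.102
G1 X234.484 Y28.265
G1 X238.321 Y26.675
G1 X242.158 Y28.265
G1 X243.748 Y32.102
G0 X112.888 Y34.602
M4 S907
G1 X231.554 Y5.448 F528
G1 X97.902 Y39.609
G1 X253.427 Y34.790
G1 X121.180 Y37.233
M5
G0 X0.000 Y0.000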